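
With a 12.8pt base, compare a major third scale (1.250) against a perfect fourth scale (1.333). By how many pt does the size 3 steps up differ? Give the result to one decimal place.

5.3pt

Major third: 12.8 × 1.250³ = 25.000pt
Perfect fourth: 12.8 × 1.333³ = 30.318pt
Difference: 30.318 − 25.000 = 5.318pt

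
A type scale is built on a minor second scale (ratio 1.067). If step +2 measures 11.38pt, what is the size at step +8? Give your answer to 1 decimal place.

16.8pt

11.38 × 1.067⁶ = 11.38 × 1.47566 ≈ 16.793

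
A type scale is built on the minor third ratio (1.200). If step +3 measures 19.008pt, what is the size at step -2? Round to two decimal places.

The gap is -2 − (3) = -5 steps, so the factor is 1.200^-5.
19.008 ÷ 1.200⁵ = 19.008 ÷ 2.48832 ≈ 7.639

7.64pt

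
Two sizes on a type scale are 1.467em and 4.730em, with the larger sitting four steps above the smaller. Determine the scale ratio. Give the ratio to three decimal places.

1.340

r⁴ = 4.730 / 1.467, so r = (4.730/1.467)^(1/4).
r = 3.2243^(1/4) ≈ 1.3400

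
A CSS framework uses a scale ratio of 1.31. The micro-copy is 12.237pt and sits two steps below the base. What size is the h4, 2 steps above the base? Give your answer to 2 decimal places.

Moving from step -2 to step +2 is 4 steps up, so multiply by r⁴.
12.237 × 1.31⁴ = 12.237 × 2.94500 ≈ 36.038

36.04pt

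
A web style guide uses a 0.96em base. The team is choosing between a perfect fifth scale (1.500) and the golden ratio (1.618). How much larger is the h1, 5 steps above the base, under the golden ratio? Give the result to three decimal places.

3.355em

Perfect fifth: 0.96 × 1.500⁵ = 7.29000em
Golden ratio: 0.96 × 1.618⁵ = 10.64544em
Difference: 10.64544 − 7.29000 = 3.35544em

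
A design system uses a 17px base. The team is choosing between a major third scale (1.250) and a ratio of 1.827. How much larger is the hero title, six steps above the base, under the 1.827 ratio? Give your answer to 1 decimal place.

567.4px

Major third: 17.0 × 1.250⁶ = 64.850px
At 1.827: 17.0 × 1.827⁶ = 632.237px
Difference: 632.237 − 64.850 = 567.387px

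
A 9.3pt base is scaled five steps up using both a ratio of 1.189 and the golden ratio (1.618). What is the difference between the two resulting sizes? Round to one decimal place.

At 1.189: 9.3 × 1.189⁵ = 22.100pt
Golden ratio: 9.3 × 1.618⁵ = 103.128pt
Difference: 103.128 − 22.100 = 81.028pt

81.0pt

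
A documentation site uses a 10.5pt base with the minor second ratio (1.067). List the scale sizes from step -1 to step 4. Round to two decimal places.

Step -1: 10.5 ÷ 1.067 = 9.84
Step 0: 10.5pt
Step 1: 10.5 × 1.067 = 11.20
Step 2: 10.5 × 1.067² = 11.95
Step 3: 10.5 × 1.067³ = 12.76
Step 4: 10.5 × 1.067⁴ = 13.61

9.84pt, 10.50pt, 11.20pt, 11.95pt, 12.76pt, 13.61pt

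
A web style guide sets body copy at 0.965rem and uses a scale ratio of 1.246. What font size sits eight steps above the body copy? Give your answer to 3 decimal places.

5.606rem

0.965 × 1.246⁸ = 0.965 × 5.80957 ≈ 5.606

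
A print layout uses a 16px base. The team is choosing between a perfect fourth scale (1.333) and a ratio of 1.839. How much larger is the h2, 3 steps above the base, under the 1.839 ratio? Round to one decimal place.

61.6px

Perfect fourth: 16.0 × 1.333³ = 37.897px
At 1.839: 16.0 × 1.839³ = 99.510px
Difference: 99.510 − 37.897 = 61.613px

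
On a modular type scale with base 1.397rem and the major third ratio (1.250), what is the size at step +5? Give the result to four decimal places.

1.397 × 1.250⁵ = 1.397 × 3.05176 ≈ 4.2633

4.2633rem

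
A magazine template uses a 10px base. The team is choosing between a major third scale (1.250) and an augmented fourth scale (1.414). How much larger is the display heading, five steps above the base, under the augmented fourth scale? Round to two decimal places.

Major third: 10.0 × 1.250⁵ = 30.5176px
Augmented fourth: 10.0 × 1.414⁵ = 56.5258px
Difference: 56.5258 − 30.5176 = 26.0082px

26.01px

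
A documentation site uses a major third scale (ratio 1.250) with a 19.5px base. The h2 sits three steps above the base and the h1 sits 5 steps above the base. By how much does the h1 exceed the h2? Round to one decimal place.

Step 3: 19.5 × 1.250³ = 38.086px
Step 5: 19.5 × 1.250⁵ = 59.509px
Difference: 59.509 − 38.086 = 21.423px

21.4px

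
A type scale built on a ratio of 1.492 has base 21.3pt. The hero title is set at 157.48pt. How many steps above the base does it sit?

1.492ⁿ = 157.48 / 21.3 = 7.3934
n = ln(7.3934) / ln(1.492) = 2.0006 / 0.4001 ≈ 5.00

5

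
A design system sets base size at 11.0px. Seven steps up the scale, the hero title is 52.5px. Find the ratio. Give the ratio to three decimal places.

r⁷ = 52.5 / 11.0, so r = (52.5/11.0)^(1/7).
r = 4.7727^(1/7) ≈ 1.2502

1.250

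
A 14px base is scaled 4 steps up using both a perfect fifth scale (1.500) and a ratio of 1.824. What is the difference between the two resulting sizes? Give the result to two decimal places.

Perfect fifth: 14.0 × 1.500⁴ = 70.8750px
At 1.824: 14.0 × 1.824⁴ = 154.9628px
Difference: 154.9628 − 70.8750 = 84.0878px

84.09px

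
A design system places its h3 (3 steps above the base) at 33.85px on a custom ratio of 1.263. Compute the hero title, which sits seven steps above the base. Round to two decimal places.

The gap is 7 − (3) = 4 steps, so the factor is 1.263^4.
33.85 × 1.263⁴ = 33.85 × 2.54456 ≈ 86.133

86.13px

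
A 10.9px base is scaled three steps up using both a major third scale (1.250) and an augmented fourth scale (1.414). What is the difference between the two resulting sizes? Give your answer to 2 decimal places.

Major third: 10.9 × 1.250³ = 21.2891px
Augmented fourth: 10.9 × 1.414³ = 30.8159px
Difference: 30.8159 − 21.2891 = 9.5268px

9.53px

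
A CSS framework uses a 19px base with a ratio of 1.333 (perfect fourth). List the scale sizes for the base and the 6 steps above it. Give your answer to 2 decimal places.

19.00px, 25.33px, 33.76px, 45.00px, 59.99px, 79.97px, 106.59px

Step 0: 19px
Step 1: 19.0 × 1.333 = 25.33
Step 2: 19.0 × 1.333² = 33.76
Step 3: 19.0 × 1.333³ = 45.00
Step 4: 19.0 × 1.333⁴ = 59.99
Step 5: 19.0 × 1.333⁵ = 79.97
Step 6: 19.0 × 1.333⁶ = 106.59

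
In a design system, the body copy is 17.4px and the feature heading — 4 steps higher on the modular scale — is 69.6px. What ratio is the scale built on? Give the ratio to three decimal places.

1.414

r⁴ = 69.6 / 17.4, so r = (69.6/17.4)^(1/4).
r = 4.0000^(1/4) ≈ 1.4142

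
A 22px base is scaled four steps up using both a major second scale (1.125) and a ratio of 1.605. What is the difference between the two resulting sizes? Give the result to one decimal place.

Major second: 22.0 × 1.125⁴ = 35.240px
At 1.605: 22.0 × 1.605⁴ = 145.990px
Difference: 145.990 − 35.240 = 110.750px

110.8px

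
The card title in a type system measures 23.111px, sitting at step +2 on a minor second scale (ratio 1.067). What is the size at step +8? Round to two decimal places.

34.10px

Moving from step +2 to step +8 is 6 steps up, so multiply by r⁶.
23.111 × 1.067⁶ = 23.111 × 1.47566 ≈ 34.104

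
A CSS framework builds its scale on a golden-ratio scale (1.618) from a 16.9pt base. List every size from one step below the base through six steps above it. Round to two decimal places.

10.44pt, 16.90pt, 27.34pt, 44.24pt, 71.59pt, 115.82pt, 187.40pt, 303.22pt

Step -1: 16.9 ÷ 1.618 = 10.44
Step 0: 16.9pt
Step 1: 16.9 × 1.618 = 27.34
Step 2: 16.9 × 1.618² = 44.24
Step 3: 16.9 × 1.618³ = 71.59
Step 4: 16.9 × 1.618⁴ = 115.82
Step 5: 16.9 × 1.618⁵ = 187.40
Step 6: 16.9 × 1.618⁶ = 303.22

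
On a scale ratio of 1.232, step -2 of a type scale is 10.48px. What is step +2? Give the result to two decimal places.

10.48 × 1.232⁴ = 10.48 × 2.30379 ≈ 24.144

24.14px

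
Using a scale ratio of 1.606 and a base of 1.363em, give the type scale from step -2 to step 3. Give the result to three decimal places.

Step -2: 1.363 ÷ 1.606² = 0.528
Step -1: 1.363 ÷ 1.606 = 0.849
Step 0: 1.363em
Step 1: 1.363 × 1.606 = 2.189
Step 2: 1.363 × 1.606² = 3.515
Step 3: 1.363 × 1.606³ = 5.646

0.528em, 0.849em, 1.363em, 2.189em, 3.515em, 5.646em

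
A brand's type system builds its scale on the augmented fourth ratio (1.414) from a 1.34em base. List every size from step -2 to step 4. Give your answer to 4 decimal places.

0.6702em, 0.9477em, 1.3400em, 1.8948em, 2.6792em, 3.7884em, 5.3568em

Step -2: 1.34 ÷ 1.414² = 0.6702
Step -1: 1.34 ÷ 1.414 = 0.9477
Step 0: 1.34em
Step 1: 1.34 × 1.414 = 1.8948
Step 2: 1.34 × 1.414² = 2.6792
Step 3: 1.34 × 1.414³ = 3.7884
Step 4: 1.34 × 1.414⁴ = 5.3568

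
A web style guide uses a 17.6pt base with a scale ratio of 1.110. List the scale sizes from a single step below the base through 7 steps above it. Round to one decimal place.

15.9pt, 17.6pt, 19.5pt, 21.7pt, 24.1pt, 26.7pt, 29.7pt, 32.9pt, 36.5pt

Step -1: 17.6 ÷ 1.110 = 15.9
Step 0: 17.6pt
Step 1: 17.6 × 1.110 = 19.5
Step 2: 17.6 × 1.110² = 21.7
Step 3: 17.6 × 1.110³ = 24.1
Step 4: 17.6 × 1.110⁴ = 26.7
Step 5: 17.6 × 1.110⁵ = 29.7
Step 6: 17.6 × 1.110⁶ = 32.9
Step 7: 17.6 × 1.110⁷ = 36.5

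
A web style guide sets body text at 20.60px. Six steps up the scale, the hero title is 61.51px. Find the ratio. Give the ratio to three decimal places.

1.200

The ratio satisfies 20.60 × r⁶ = 61.51, so r = (61.51 / 20.60)^(1/6).
r = 2.9859^(1/6) ≈ 1.2000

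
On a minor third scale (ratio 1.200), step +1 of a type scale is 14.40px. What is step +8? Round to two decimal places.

51.60px

14.40 × 1.200⁷ = 14.40 × 3.58318 ≈ 51.598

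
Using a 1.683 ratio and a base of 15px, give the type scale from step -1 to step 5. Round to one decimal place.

8.9px, 15.0px, 25.2px, 42.5px, 71.5px, 120.3px, 202.5px

Step -1: 15.0 ÷ 1.683 = 8.9
Step 0: 15px
Step 1: 15.0 × 1.683 = 25.2
Step 2: 15.0 × 1.683² = 42.5
Step 3: 15.0 × 1.683³ = 71.5
Step 4: 15.0 × 1.683⁴ = 120.3
Step 5: 15.0 × 1.683⁵ = 202.5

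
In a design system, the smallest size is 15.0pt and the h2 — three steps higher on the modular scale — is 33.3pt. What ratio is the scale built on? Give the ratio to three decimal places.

The ratio satisfies 15.0 × r³ = 33.3, so r = (33.3 / 15.0)^(1/3).
r = 2.2200^(1/3) ≈ 1.3045

1.305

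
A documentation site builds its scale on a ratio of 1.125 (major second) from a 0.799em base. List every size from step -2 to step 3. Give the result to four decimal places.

Step -2: 0.799 ÷ 1.125² = 0.6313
Step -1: 0.799 ÷ 1.125 = 0.7102
Step 0: 0.799em
Step 1: 0.799 × 1.125 = 0.8989
Step 2: 0.799 × 1.125² = 1.0112
Step 3: 0.799 × 1.125³ = 1.1376

0.6313em, 0.7102em, 0.7990em, 0.8989em, 1.0112em, 1.1376em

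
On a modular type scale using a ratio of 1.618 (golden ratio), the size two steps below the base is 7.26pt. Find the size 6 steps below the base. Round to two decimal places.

7.26 ÷ 1.618⁴ = 7.26 ÷ 6.85353 ≈ 1.059

1.06pt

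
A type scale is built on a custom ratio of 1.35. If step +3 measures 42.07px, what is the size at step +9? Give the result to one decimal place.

Moving from step +3 to step +9 is 6 steps up, so multiply by r⁶.
42.07 × 1.35⁶ = 42.07 × 6.05345 ≈ 254.668

254.7px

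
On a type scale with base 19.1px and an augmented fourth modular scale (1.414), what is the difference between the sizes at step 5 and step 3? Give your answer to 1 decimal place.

Step 3: 19.1 × 1.414³ = 53.998px
Step 5: 19.1 × 1.414⁵ = 107.964px
Difference: 107.964 − 53.998 = 53.966px

54.0px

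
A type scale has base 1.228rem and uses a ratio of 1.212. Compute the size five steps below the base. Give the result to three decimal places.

Each step on a modular scale multiplies by the ratio, so the size n steps from the base is base × ratioⁿ.
1.228 ÷ 1.212⁵ = 1.228 ÷ 2.61525 ≈ 0.470

0.470rem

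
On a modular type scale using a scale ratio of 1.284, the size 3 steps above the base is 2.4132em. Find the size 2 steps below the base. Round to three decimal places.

Moving from step +3 to step -2 is 5 steps down, so divide by r⁵.
2.4132 ÷ 1.284⁵ = 2.4132 ÷ 3.49000 ≈ 0.691

0.691em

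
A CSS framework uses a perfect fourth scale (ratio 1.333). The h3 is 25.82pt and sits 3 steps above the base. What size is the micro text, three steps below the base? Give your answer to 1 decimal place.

4.6pt

Moving from step +3 to step -3 is 6 steps down, so divide by r⁶.
25.82 ÷ 1.333⁶ = 25.82 ÷ 5.61023 ≈ 4.602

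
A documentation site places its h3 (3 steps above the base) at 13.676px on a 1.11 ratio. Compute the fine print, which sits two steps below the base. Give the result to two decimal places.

8.12px

The gap is -2 − (3) = -5 steps, so the factor is 1.11^-5.
13.676 ÷ 1.11⁵ = 13.676 ÷ 1.68506 ≈ 8.116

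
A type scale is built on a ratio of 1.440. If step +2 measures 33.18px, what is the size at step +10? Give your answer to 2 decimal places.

613.45px

The gap is 10 − (2) = 8 steps, so the factor is 1.440^8.
33.18 × 1.440⁸ = 33.18 × 18.48843 ≈ 613.446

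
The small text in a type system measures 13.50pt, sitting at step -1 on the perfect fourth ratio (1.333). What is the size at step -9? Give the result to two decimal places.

1.35pt

Moving from step -1 to step -9 is 8 steps down, so divide by r⁸.
13.50 ÷ 1.333⁸ = 13.50 ÷ 9.96876 ≈ 1.354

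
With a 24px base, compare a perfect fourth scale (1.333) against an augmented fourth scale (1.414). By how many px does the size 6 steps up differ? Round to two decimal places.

57.18px

Perfect fourth: 24.0 × 1.333⁶ = 134.6456px
Augmented fourth: 24.0 × 1.414⁶ = 191.8261px
Difference: 191.8261 − 134.6456 = 57.1805px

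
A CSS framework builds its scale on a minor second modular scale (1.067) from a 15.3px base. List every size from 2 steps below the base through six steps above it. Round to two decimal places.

Step -2: 15.3 ÷ 1.067² = 13.44
Step -1: 15.3 ÷ 1.067 = 14.34
Step 0: 15.3px
Step 1: 15.3 × 1.067 = 16.33
Step 2: 15.3 × 1.067² = 17.42
Step 3: 15.3 × 1.067³ = 18.59
Step 4: 15.3 × 1.067⁴ = 19.83
Step 5: 15.3 × 1.067⁵ = 21.16
Step 6: 15.3 × 1.067⁶ = 22.58

13.44px, 14.34px, 15.30px, 16.33px, 17.42px, 18.59px, 19.83px, 21.16px, 22.58px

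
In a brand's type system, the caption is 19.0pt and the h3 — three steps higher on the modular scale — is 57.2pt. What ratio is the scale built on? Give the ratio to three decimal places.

1.444

The ratio satisfies 19.0 × r³ = 57.2, so r = (57.2 / 19.0)^(1/3).
r = 3.0105^(1/3) ≈ 1.4439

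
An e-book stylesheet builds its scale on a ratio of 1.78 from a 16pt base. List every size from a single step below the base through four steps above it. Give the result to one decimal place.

Step -1: 16.0 ÷ 1.78 = 9.0
Step 0: 16pt
Step 1: 16.0 × 1.78 = 28.5
Step 2: 16.0 × 1.78² = 50.7
Step 3: 16.0 × 1.78³ = 90.2
Step 4: 16.0 × 1.78⁴ = 160.6

9.0pt, 16.0pt, 28.5pt, 50.7pt, 90.2pt, 160.6pt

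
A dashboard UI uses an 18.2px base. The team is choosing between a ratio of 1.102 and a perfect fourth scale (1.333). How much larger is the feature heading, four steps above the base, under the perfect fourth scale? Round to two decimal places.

30.62px

At 1.102: 18.2 × 1.102⁴ = 26.8409px
Perfect fourth: 18.2 × 1.333⁴ = 57.4635px
Difference: 57.4635 − 26.8409 = 30.6226px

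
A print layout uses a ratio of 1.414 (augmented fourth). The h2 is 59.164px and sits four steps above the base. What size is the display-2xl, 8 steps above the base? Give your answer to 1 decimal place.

236.5px

The gap is 8 − (4) = 4 steps, so the factor is 1.414^4.
59.164 × 1.414⁴ = 59.164 × 3.99758 ≈ 236.513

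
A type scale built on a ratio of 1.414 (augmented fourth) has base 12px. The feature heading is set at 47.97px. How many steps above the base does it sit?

4

1.414ⁿ = 47.97 / 12 = 3.9975
n = ln(3.9975) / ln(1.414) = 1.3857 / 0.3464 ≈ 4.00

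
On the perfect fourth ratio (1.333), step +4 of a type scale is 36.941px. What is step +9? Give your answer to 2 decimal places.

Moving from step +4 to step +9 is 5 steps up, so multiply by r⁵.
36.941 × 1.333⁵ = 36.941 × 4.20873 ≈ 155.475

155.47px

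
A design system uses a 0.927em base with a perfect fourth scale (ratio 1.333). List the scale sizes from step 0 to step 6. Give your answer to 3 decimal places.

0.927em, 1.236em, 1.647em, 2.196em, 2.927em, 3.901em, 5.201em

Step 0: 0.927em
Step 1: 0.927 × 1.333 = 1.236
Step 2: 0.927 × 1.333² = 1.647
Step 3: 0.927 × 1.333³ = 2.196
Step 4: 0.927 × 1.333⁴ = 2.927
Step 5: 0.927 × 1.333⁵ = 3.901
Step 6: 0.927 × 1.333⁶ = 5.201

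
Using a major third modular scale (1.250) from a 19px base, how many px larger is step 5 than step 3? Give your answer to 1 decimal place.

Step 3: 19.0 × 1.250³ = 37.109px
Step 5: 19.0 × 1.250⁵ = 57.983px
Difference: 57.983 − 37.109 = 20.874px

20.9px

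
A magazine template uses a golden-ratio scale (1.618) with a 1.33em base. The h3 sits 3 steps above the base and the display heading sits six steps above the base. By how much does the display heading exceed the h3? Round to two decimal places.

Step 3: 1.33 × 1.618³ = 5.6336em
Step 6: 1.33 × 1.618⁶ = 23.8629em
Difference: 23.8629 − 5.6336 = 18.2293em

18.23em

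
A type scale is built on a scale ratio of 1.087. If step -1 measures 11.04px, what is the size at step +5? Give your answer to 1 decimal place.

11.04 × 1.087⁶ = 11.04 × 1.64959 ≈ 18.212

18.2px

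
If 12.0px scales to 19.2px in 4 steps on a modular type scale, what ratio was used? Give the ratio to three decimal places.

1.125

r⁴ = 19.2 / 12.0, so r = (19.2/12.0)^(1/4).
r = 1.6000^(1/4) ≈ 1.1247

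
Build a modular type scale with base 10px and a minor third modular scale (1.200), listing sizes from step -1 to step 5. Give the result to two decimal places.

Step -1: 10.0 ÷ 1.200 = 8.33
Step 0: 10px
Step 1: 10.0 × 1.200 = 12.00
Step 2: 10.0 × 1.200² = 14.40
Step 3: 10.0 × 1.200³ = 17.28
Step 4: 10.0 × 1.200⁴ = 20.74
Step 5: 10.0 × 1.200⁵ = 24.88

8.33px, 10.00px, 12.00px, 14.40px, 17.28px, 20.74px, 24.88px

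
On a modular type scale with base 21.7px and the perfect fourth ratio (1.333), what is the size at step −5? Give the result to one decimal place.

5.2px

Each step on a modular scale multiplies by the ratio, so the size n steps from the base is base × ratioⁿ.
21.7 ÷ 1.333⁵ = 21.7 ÷ 4.20873 ≈ 5.16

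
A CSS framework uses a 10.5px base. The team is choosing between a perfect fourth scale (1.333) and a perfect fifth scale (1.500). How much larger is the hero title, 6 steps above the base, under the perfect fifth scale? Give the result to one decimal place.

60.7px

Perfect fourth: 10.5 × 1.333⁶ = 58.907px
Perfect fifth: 10.5 × 1.500⁶ = 119.602px
Difference: 119.602 − 58.907 = 60.695px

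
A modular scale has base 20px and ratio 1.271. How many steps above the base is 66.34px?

5

1.271ⁿ = 66.34 / 20 = 3.3170
n = ln(3.3170) / ln(1.271) = 1.1991 / 0.2398 ≈ 5.00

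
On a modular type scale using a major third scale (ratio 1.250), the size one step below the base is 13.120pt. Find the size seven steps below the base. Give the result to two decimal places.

3.44pt

The gap is -7 − (-1) = -6 steps, so the factor is 1.250^-6.
13.120 ÷ 1.250⁶ = 13.120 ÷ 3.81470 ≈ 3.439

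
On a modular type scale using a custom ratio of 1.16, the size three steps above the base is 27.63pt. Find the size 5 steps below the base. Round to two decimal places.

The gap is -5 − (3) = -8 steps, so the factor is 1.16^-8.
27.63 ÷ 1.16⁸ = 27.63 ÷ 3.27841 ≈ 8.428

8.43pt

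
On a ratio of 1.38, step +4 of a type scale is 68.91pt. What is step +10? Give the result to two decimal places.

The gap is 10 − (4) = 6 steps, so the factor is 1.38^6.
68.91 × 1.38⁶ = 68.91 × 6.90676 ≈ 475.945

475.94pt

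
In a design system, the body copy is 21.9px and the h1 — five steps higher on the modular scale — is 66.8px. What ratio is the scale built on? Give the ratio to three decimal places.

1.250

r⁵ = 66.8 / 21.9, so r = (66.8/21.9)^(1/5).
r = 3.0502^(1/5) ≈ 1.2499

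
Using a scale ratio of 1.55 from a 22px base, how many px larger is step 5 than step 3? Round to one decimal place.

114.9px

Step 3: 22.0 × 1.55³ = 81.925px
Step 5: 22.0 × 1.55⁵ = 196.825px
Difference: 196.825 − 81.925 = 114.900px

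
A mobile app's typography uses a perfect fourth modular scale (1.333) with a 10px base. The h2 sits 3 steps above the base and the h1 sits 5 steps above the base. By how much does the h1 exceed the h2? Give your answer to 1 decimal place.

18.4px

Step 3: 10.0 × 1.333³ = 23.686px
Step 5: 10.0 × 1.333⁵ = 42.087px
Difference: 42.087 − 23.686 = 18.401px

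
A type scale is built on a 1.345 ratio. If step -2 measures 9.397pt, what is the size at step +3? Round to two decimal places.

The gap is 3 − (-2) = 5 steps, so the factor is 1.345^5.
9.397 × 1.345⁵ = 9.397 × 4.40161 ≈ 41.362

41.36pt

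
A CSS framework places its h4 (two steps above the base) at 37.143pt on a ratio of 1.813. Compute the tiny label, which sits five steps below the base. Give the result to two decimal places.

0.58pt

37.143 ÷ 1.813⁷ = 37.143 ÷ 64.38499 ≈ 0.577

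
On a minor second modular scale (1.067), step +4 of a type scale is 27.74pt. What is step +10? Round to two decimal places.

27.74 × 1.067⁶ = 27.74 × 1.47566 ≈ 40.935

40.93pt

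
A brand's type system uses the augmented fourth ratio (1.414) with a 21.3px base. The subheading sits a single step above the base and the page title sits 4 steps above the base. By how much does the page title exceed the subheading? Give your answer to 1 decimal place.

55.0px

Step 1: 21.3 × 1.414 = 30.118px
Step 4: 21.3 × 1.414⁴ = 85.149px
Difference: 85.149 − 30.118 = 55.031px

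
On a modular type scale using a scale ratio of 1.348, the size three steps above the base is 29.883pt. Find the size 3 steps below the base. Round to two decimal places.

The gap is -3 − (3) = -6 steps, so the factor is 1.348^-6.
29.883 ÷ 1.348⁶ = 29.883 ÷ 5.99984 ≈ 4.981

4.98pt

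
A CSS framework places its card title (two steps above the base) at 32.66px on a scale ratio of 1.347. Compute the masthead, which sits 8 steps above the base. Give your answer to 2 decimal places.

Moving from step +2 to step +8 is 6 steps up, so multiply by r⁶.
32.66 × 1.347⁶ = 32.66 × 5.97318 ≈ 195.084

195.08px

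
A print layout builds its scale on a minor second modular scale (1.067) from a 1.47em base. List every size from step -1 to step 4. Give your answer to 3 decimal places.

Step -1: 1.47 ÷ 1.067 = 1.378
Step 0: 1.47em
Step 1: 1.47 × 1.067 = 1.568
Step 2: 1.47 × 1.067² = 1.674
Step 3: 1.47 × 1.067³ = 1.786
Step 4: 1.47 × 1.067⁴ = 1.905

1.378em, 1.470em, 1.568em, 1.674em, 1.786em, 1.905em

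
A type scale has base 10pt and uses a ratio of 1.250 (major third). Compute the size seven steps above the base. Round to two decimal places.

47.68pt

A modular type scale is a geometric sequence: sizeₙ = base × rⁿ.
10.0 × 1.250⁷ = 10.0 × 4.76837 ≈ 47.68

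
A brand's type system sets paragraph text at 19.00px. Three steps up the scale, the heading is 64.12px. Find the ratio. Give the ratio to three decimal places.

The ratio satisfies 19.00 × r³ = 64.12, so r = (64.12 / 19.00)^(1/3).
r = 3.3747^(1/3) ≈ 1.5000

1.500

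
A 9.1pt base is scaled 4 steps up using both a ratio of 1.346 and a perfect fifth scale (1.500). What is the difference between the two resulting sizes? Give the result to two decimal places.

16.20pt

At 1.346: 9.1 × 1.346⁴ = 29.8691pt
Perfect fifth: 9.1 × 1.500⁴ = 46.0688pt
Difference: 46.0688 − 29.8691 = 16.1997pt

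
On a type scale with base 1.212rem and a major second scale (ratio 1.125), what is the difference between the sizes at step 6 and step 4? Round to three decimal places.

Step 4: 1.212 × 1.125⁴ = 1.94139rem
Step 6: 1.212 × 1.125⁶ = 2.45707rem
Difference: 2.45707 − 1.94139 = 0.51568rem

0.516rem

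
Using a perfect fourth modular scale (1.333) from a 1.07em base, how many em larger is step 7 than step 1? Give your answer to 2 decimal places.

Step 1: 1.07 × 1.333 = 1.4263em
Step 7: 1.07 × 1.333⁷ = 8.0019em
Difference: 8.0019 − 1.4263 = 6.5756em

6.58em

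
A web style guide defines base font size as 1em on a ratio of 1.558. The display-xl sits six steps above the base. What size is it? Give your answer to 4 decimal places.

A modular type scale is a geometric sequence: sizeₙ = base × rⁿ.
1.0 × 1.558⁶ = 1.0 × 14.30226 ≈ 14.3023

14.3023em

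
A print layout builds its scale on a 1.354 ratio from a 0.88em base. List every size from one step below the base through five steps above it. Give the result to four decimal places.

Step -1: 0.88 ÷ 1.354 = 0.6499
Step 0: 0.88em
Step 1: 0.88 × 1.354 = 1.1915
Step 2: 0.88 × 1.354² = 1.6133
Step 3: 0.88 × 1.354³ = 2.1844
Step 4: 0.88 × 1.354⁴ = 2.9577
Step 5: 0.88 × 1.354⁵ = 4.0048

0.6499em, 0.8800em, 1.1915em, 1.6133em, 2.1844em, 2.9577em, 4.0048em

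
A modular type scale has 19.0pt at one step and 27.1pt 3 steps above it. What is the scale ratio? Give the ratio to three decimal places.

1.126

r³ = 27.1 / 19.0, so r = (27.1/19.0)^(1/3).
r = 1.4263^(1/3) ≈ 1.1257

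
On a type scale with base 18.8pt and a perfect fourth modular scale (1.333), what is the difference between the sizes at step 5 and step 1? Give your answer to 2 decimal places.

Step 1: 18.8 × 1.333 = 25.0604pt
Step 5: 18.8 × 1.333⁵ = 79.1241pt
Difference: 79.1241 − 25.0604 = 54.0637pt

54.06pt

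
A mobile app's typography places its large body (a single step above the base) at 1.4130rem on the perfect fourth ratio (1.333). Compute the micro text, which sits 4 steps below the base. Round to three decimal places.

Moving from step +1 to step -4 is 5 steps down, so divide by r⁵.
1.4130 ÷ 1.333⁵ = 1.4130 ÷ 4.20873 ≈ 0.336

0.336rem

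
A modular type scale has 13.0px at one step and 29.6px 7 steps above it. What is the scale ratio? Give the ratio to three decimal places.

The ratio satisfies 13.0 × r⁷ = 29.6, so r = (29.6 / 13.0)^(1/7).
r = 2.2769^(1/7) ≈ 1.1247

1.125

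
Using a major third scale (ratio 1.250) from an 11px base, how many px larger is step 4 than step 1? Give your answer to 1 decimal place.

13.1px

Step 1: 11.0 × 1.250 = 13.750px
Step 4: 11.0 × 1.250⁴ = 26.855px
Difference: 26.855 − 13.750 = 13.105px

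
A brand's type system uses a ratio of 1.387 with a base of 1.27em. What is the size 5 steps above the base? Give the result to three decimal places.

1.27 × 1.387⁵ = 1.27 × 5.13313 ≈ 6.519

6.519em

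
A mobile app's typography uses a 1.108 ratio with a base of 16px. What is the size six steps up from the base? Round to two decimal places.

29.60px

A modular type scale is a geometric sequence: sizeₙ = base × rⁿ.
16.0 × 1.108⁶ = 16.0 × 1.85028 ≈ 29.60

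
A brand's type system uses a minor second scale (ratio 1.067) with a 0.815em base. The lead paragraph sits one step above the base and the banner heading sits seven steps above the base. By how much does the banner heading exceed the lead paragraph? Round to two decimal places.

0.41em

Step 1: 0.815 × 1.067 = 0.8696em
Step 7: 0.815 × 1.067⁷ = 1.2832em
Difference: 1.2832 − 0.8696 = 0.4136em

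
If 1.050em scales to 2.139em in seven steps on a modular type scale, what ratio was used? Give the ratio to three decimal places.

1.107

The ratio satisfies 1.050 × r⁷ = 2.139, so r = (2.139 / 1.050)^(1/7).
r = 2.0371^(1/7) ≈ 1.1070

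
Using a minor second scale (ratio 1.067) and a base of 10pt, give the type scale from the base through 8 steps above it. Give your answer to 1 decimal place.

10.0pt, 10.7pt, 11.4pt, 12.1pt, 13.0pt, 13.8pt, 14.8pt, 15.7pt, 16.8pt

Step 0: 10pt
Step 1: 10.0 × 1.067 = 10.7
Step 2: 10.0 × 1.067² = 11.4
Step 3: 10.0 × 1.067³ = 12.1
Step 4: 10.0 × 1.067⁴ = 13.0
Step 5: 10.0 × 1.067⁵ = 13.8
Step 6: 10.0 × 1.067⁶ = 14.8
Step 7: 10.0 × 1.067⁷ = 15.7
Step 8: 10.0 × 1.067⁸ = 16.8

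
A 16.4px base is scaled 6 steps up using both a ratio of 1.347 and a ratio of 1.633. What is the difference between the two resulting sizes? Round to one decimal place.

At 1.347: 16.4 × 1.347⁶ = 97.960px
At 1.633: 16.4 × 1.633⁶ = 311.000px
Difference: 311.000 − 97.960 = 213.040px

213.0px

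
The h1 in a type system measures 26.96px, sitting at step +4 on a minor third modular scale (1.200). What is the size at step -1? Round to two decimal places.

The gap is -1 − (4) = -5 steps, so the factor is 1.200^-5.
26.96 ÷ 1.200⁵ = 26.96 ÷ 2.48832 ≈ 10.835

10.83px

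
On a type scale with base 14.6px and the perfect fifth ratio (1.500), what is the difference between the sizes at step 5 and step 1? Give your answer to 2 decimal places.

88.97px

Step 1: 14.6 × 1.500 = 21.9000px
Step 5: 14.6 × 1.500⁵ = 110.8687px
Difference: 110.8687 − 21.9000 = 88.9687px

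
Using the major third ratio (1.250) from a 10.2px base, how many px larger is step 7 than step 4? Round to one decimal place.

23.7px

Step 4: 10.2 × 1.250⁴ = 24.902px
Step 7: 10.2 × 1.250⁷ = 48.637px
Difference: 48.637 − 24.902 = 23.735px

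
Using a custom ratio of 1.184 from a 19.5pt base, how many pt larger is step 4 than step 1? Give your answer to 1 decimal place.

Step 1: 19.5 × 1.184 = 23.088pt
Step 4: 19.5 × 1.184⁴ = 38.321pt
Difference: 38.321 − 23.088 = 15.233pt

15.2pt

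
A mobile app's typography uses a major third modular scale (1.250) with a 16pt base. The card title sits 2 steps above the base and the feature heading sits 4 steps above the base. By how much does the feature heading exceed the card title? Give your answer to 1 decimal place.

14.1pt

Step 2: 16.0 × 1.250² = 25.000pt
Step 4: 16.0 × 1.250⁴ = 39.062pt
Difference: 39.062 − 25.000 = 14.062pt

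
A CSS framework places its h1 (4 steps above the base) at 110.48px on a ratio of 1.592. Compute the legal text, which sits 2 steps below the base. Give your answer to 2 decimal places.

Moving from step +4 to step -2 is 6 steps down, so divide by r⁶.
110.48 ÷ 1.592⁶ = 110.48 ÷ 16.28015 ≈ 6.786

6.79px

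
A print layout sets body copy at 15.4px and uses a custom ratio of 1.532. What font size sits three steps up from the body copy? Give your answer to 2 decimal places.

55.37px

15.4 × 1.532³ = 15.4 × 3.59564 ≈ 55.37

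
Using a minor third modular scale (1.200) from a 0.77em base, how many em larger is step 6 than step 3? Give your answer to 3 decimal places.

0.969em

Step 3: 0.77 × 1.200³ = 1.33056em
Step 6: 0.77 × 1.200⁶ = 2.29921em
Difference: 2.29921 − 1.33056 = 0.96865em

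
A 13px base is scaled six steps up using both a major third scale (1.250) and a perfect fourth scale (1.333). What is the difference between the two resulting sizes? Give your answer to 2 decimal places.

Major third: 13.0 × 1.250⁶ = 49.5911px
Perfect fourth: 13.0 × 1.333⁶ = 72.9330px
Difference: 72.9330 − 49.5911 = 23.3419px

23.34px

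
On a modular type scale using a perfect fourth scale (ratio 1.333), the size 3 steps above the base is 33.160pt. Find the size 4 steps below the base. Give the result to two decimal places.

33.160 ÷ 1.333⁷ = 33.160 ÷ 7.47844 ≈ 4.434

4.43pt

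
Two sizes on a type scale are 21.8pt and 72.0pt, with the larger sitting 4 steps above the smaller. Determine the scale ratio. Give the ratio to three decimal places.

The ratio satisfies 21.8 × r⁴ = 72.0, so r = (72.0 / 21.8)^(1/4).
r = 3.3028^(1/4) ≈ 1.3481

1.348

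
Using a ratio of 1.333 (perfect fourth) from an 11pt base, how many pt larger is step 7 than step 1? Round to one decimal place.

Step 1: 11.0 × 1.333 = 14.663pt
Step 7: 11.0 × 1.333⁷ = 82.263pt
Difference: 82.263 − 14.663 = 67.600pt

67.6pt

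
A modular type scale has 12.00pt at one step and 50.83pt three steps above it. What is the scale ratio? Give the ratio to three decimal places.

1.618

The ratio satisfies 12.00 × r³ = 50.83, so r = (50.83 / 12.00)^(1/3).
r = 4.2358^(1/3) ≈ 1.6180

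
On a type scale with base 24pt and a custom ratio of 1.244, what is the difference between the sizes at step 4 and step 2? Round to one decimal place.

20.3pt

Step 2: 24.0 × 1.244² = 37.141pt
Step 4: 24.0 × 1.244⁴ = 57.477pt
Difference: 57.477 − 37.141 = 20.336pt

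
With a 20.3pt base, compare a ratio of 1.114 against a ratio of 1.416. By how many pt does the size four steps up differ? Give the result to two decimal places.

At 1.114: 20.3 × 1.114⁴ = 31.2634pt
At 1.416: 20.3 × 1.416⁴ = 81.6111pt
Difference: 81.6111 − 31.2634 = 50.3477pt

50.35pt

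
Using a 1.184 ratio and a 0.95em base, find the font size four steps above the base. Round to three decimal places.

1.867em

A modular type scale is a geometric sequence: sizeₙ = base × rⁿ.
0.95 × 1.184⁴ = 0.95 × 1.96520 ≈ 1.867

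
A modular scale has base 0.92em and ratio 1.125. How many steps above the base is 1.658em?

5

1.125ⁿ = 1.658 / 0.92 = 1.8022
n = ln(1.8022) / ln(1.125) = 0.5890 / 0.1178 ≈ 5.00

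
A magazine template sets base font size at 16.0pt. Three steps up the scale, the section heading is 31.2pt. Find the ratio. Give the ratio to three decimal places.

r³ = 31.2 / 16.0, so r = (31.2/16.0)^(1/3).
r = 1.9500^(1/3) ≈ 1.2493

1.249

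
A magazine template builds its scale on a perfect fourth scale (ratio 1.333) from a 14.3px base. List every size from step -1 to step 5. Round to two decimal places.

Step -1: 14.3 ÷ 1.333 = 10.73
Step 0: 14.3px
Step 1: 14.3 × 1.333 = 19.06
Step 2: 14.3 × 1.333² = 25.41
Step 3: 14.3 × 1.333³ = 33.87
Step 4: 14.3 × 1.333⁴ = 45.15
Step 5: 14.3 × 1.333⁵ = 60.18

10.73px, 14.30px, 19.06px, 25.41px, 33.87px, 45.15px, 60.18px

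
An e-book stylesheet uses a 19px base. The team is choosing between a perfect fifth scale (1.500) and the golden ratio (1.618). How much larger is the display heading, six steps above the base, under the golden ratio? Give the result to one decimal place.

Perfect fifth: 19.0 × 1.500⁶ = 216.422px
Golden ratio: 19.0 × 1.618⁶ = 340.898px
Difference: 340.898 − 216.422 = 124.476px

124.5px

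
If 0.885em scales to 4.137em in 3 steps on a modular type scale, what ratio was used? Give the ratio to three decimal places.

The ratio satisfies 0.885 × r³ = 4.137, so r = (4.137 / 0.885)^(1/3).
r = 4.6746^(1/3) ≈ 1.6720

1.672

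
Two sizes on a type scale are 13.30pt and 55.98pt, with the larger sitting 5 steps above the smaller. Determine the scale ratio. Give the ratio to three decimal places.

1.333

The ratio satisfies 13.30 × r⁵ = 55.98, so r = (55.98 / 13.30)^(1/5).
r = 4.2090^(1/5) ≈ 1.3330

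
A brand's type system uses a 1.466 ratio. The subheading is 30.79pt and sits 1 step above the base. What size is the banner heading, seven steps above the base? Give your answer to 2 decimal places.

The gap is 7 − (1) = 6 steps, so the factor is 1.466^6.
30.79 × 1.466⁶ = 30.79 × 9.92668 ≈ 305.642

305.64pt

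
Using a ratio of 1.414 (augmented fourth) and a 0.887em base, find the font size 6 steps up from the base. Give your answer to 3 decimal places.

7.090em

A modular type scale is a geometric sequence: sizeₙ = base × rⁿ.
0.887 × 1.414⁶ = 0.887 × 7.99275 ≈ 7.090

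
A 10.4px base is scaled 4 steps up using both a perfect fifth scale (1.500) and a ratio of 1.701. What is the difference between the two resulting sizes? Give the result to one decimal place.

Perfect fifth: 10.4 × 1.500⁴ = 52.650px
At 1.701: 10.4 × 1.701⁴ = 87.066px
Difference: 87.066 − 52.650 = 34.416px

34.4px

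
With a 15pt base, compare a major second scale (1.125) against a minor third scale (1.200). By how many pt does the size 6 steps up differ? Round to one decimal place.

Major second: 15.0 × 1.125⁶ = 30.409pt
Minor third: 15.0 × 1.200⁶ = 44.790pt
Difference: 44.790 − 30.409 = 14.381pt

14.4pt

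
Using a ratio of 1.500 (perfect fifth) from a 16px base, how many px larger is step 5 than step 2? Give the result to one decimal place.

85.5px

Step 2: 16.0 × 1.500² = 36.000px
Step 5: 16.0 × 1.500⁵ = 121.500px
Difference: 121.500 − 36.000 = 85.500px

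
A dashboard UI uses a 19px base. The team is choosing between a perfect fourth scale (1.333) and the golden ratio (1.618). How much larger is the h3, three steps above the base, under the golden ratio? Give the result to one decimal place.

Perfect fourth: 19.0 × 1.333³ = 45.003px
Golden ratio: 19.0 × 1.618³ = 80.480px
Difference: 80.480 − 45.003 = 35.477px

35.5px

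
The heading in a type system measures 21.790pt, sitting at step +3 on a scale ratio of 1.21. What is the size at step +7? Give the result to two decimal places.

Moving from step +3 to step +7 is 4 steps up, so multiply by r⁴.
21.790 × 1.21⁴ = 21.790 × 2.14359 ≈ 46.709

46.71pt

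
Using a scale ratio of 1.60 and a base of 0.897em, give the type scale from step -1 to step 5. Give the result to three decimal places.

0.561em, 0.897em, 1.435em, 2.296em, 3.674em, 5.879em, 9.406em

Step -1: 0.897 ÷ 1.60 = 0.561
Step 0: 0.897em
Step 1: 0.897 × 1.60 = 1.435
Step 2: 0.897 × 1.60² = 2.296
Step 3: 0.897 × 1.60³ = 3.674
Step 4: 0.897 × 1.60⁴ = 5.879
Step 5: 0.897 × 1.60⁵ = 9.406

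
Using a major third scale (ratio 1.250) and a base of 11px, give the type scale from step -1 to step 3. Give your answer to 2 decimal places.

8.80px, 11.00px, 13.75px, 17.19px, 21.48px

Step -1: 11.0 ÷ 1.250 = 8.80
Step 0: 11px
Step 1: 11.0 × 1.250 = 13.75
Step 2: 11.0 × 1.250² = 17.19
Step 3: 11.0 × 1.250³ = 21.48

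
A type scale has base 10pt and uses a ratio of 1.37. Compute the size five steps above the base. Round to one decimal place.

48.3pt

10.0 × 1.37⁵ = 10.0 × 4.82617 ≈ 48.26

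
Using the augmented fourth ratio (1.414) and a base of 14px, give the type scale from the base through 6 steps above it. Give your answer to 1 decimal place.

Step 0: 14px
Step 1: 14.0 × 1.414 = 19.8
Step 2: 14.0 × 1.414² = 28.0
Step 3: 14.0 × 1.414³ = 39.6
Step 4: 14.0 × 1.414⁴ = 56.0
Step 5: 14.0 × 1.414⁵ = 79.1
Step 6: 14.0 × 1.414⁶ = 111.9

14.0px, 19.8px, 28.0px, 39.6px, 56.0px, 79.1px, 111.9px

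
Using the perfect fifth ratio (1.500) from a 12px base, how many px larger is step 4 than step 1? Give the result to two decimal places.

42.75px

Step 1: 12.0 × 1.500 = 18.0000px
Step 4: 12.0 × 1.500⁴ = 60.7500px
Difference: 60.7500 − 18.0000 = 42.7500px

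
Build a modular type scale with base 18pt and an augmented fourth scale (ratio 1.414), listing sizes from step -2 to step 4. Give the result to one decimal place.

Step -2: 18.0 ÷ 1.414² = 9.0
Step -1: 18.0 ÷ 1.414 = 12.7
Step 0: 18pt
Step 1: 18.0 × 1.414 = 25.5
Step 2: 18.0 × 1.414² = 36.0
Step 3: 18.0 × 1.414³ = 50.9
Step 4: 18.0 × 1.414⁴ = 72.0

9.0pt, 12.7pt, 18.0pt, 25.5pt, 36.0pt, 50.9pt, 72.0pt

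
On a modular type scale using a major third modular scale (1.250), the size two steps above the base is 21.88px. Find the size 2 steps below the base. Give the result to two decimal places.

8.96px

Moving from step +2 to step -2 is 4 steps down, so divide by r⁴.
21.88 ÷ 1.250⁴ = 21.88 ÷ 2.44141 ≈ 8.962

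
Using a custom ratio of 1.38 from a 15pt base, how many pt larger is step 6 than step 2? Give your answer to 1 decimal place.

Step 2: 15.0 × 1.38² = 28.566pt
Step 6: 15.0 × 1.38⁶ = 103.601pt
Difference: 103.601 − 28.566 = 75.035pt

75.0pt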